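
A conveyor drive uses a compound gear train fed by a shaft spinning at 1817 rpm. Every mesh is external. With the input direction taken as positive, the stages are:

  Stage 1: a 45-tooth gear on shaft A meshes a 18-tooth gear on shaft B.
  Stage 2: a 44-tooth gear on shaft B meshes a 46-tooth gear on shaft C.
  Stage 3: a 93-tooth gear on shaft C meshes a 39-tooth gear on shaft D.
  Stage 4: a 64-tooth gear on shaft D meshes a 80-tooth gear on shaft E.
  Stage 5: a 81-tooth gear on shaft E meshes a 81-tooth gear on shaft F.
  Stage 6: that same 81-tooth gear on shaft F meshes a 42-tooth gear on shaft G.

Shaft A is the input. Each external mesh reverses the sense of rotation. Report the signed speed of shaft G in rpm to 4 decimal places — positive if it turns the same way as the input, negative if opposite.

+15985.7802 rpm (same as input, |ω| = 15985.7802 rpm)

Stage 1 [45T→18T]: ω = 1817.0000×45/18 = 4542.5000 rpm, dir flips to −; running = −4542.5000
Stage 2 [44T→46T]: ω = 4542.5000×44/46 = 4345.0000 rpm, dir flips to +; running = +4345.0000
Stage 3 [93T→39T]: ω = 4345.0000×93/39 = 10361.1538 rpm, dir flips to −; running = −10361.1538
Stage 4 [64T→80T]: ω = 10361.1538×64/80 = 8288.9231 rpm, dir flips to +; running = +8288.9231
Stage 5 [81T→81T]: ω = 8288.9231×81/81 = 8288.9231 rpm, dir flips to −; running = −8288.9231
Stage 6 [81T→42T]: ω = 8288.9231×81/42 = 15985.7802 rpm, dir flips to +; running = +15985.7802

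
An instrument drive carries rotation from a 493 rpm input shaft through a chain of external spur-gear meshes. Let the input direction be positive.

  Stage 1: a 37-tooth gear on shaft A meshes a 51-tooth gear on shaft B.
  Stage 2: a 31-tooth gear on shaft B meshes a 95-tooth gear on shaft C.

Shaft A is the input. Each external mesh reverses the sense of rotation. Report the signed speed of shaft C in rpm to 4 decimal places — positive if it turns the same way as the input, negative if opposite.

+116.7123 rpm (same as input, |ω| = 116.7123 rpm)

Stage 1 [37T→51T]: ω = 493.0000×37/51 = 357.6667 rpm, dir flips to −; running = −357.6667
Stage 2 [31T→95T]: ω = 357.6667×31/95 = 116.7123 rpm, dir flips to +; running = +116.7123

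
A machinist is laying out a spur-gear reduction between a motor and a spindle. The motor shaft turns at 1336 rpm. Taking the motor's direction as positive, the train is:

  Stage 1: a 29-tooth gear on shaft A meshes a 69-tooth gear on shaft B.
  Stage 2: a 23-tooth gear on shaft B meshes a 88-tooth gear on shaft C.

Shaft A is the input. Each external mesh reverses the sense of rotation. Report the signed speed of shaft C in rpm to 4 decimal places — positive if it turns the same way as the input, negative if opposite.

Stage 1 [29T→69T]: ω = 1336.0000×29/69 = 561.5072 rpm, dir flips to −; running = −561.5072
Stage 2 [23T→88T]: ω = 561.5072×23/88 = 146.7576 rpm, dir flips to +; running = +146.7576

+146.7576 rpm (same as input, |ω| = 146.7576 rpm)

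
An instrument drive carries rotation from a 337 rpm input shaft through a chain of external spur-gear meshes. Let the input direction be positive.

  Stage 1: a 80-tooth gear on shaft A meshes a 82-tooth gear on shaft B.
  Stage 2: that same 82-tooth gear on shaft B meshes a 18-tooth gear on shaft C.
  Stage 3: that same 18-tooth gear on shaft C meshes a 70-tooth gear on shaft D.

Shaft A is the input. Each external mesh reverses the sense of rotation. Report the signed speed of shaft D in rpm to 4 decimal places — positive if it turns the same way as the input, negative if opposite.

-385.1429 rpm (opposite to input, |ω| = 385.1429 rpm)

Stage 1 [80T→82T]: ω = 337.0000×80/82 = 328.7805 rpm, dir flips to −; running = −328.7805
Stage 2 [82T→18T]: ω = 328.7805×82/18 = 1497.7778 rpm, dir flips to +; running = +1497.7778
Stage 3 [18T→70T]: ω = 1497.7778×18/70 = 385.1429 rpm, dir flips to −; running = −385.1429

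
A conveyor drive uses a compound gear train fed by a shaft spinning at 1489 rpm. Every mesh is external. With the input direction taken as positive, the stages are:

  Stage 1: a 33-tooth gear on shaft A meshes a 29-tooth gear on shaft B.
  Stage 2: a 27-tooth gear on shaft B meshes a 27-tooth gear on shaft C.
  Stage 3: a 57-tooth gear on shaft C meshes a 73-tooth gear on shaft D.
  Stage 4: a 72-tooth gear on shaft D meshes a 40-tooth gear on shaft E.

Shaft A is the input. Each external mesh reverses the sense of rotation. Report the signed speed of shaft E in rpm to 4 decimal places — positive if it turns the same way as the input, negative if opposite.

Stage 1 [33T→29T]: ω = 1489.0000×33/29 = 1694.3793 rpm, dir flips to −; running = −1694.3793
Stage 2 [27T→27T]: ω = 1694.3793×27/27 = 1694.3793 rpm, dir flips to +; running = +1694.3793
Stage 3 [57T→73T]: ω = 1694.3793×57/73 = 1323.0085 rpm, dir flips to −; running = −1323.0085
Stage 4 [72T→40T]: ω = 1323.0085×72/40 = 2381.4153 rpm, dir flips to +; running = +2381.4153

+2381.4153 rpm (same as input, |ω| = 2381.4153 rpm)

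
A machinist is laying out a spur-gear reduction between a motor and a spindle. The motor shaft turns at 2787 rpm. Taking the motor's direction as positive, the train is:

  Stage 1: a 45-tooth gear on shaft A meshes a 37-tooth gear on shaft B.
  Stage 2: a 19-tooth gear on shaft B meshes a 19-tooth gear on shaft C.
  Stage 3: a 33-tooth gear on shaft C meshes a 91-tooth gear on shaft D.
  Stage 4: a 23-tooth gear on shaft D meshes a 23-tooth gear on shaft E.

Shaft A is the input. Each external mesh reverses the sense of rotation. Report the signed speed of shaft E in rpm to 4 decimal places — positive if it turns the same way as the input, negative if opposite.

Stage 1 [45T→37T]: ω = 2787.0000×45/37 = 3389.5946 rpm, dir flips to −; running = −3389.5946
Stage 2 [19T→19T]: ω = 3389.5946×19/19 = 3389.5946 rpm, dir flips to +; running = +3389.5946
Stage 3 [33T→91T]: ω = 3389.5946×33/91 = 1229.1936 rpm, dir flips to −; running = −1229.1936
Stage 4 [23T→23T]: ω = 1229.1936×23/23 = 1229.1936 rpm, dir flips to +; running = +1229.1936

+1229.1936 rpm (same as input, |ω| = 1229.1936 rpm)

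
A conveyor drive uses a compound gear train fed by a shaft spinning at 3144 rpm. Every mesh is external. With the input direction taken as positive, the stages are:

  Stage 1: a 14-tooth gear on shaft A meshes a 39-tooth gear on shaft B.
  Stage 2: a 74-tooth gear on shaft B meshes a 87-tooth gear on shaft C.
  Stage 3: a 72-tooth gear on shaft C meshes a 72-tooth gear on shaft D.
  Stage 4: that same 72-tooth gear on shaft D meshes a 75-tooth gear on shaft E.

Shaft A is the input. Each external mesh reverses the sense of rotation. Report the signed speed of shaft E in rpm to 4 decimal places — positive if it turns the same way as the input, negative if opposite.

+921.5728 rpm (same as input, |ω| = 921.5728 rpm)

Stage 1 [14T→39T]: ω = 3144.0000×14/39 = 1128.6154 rpm, dir flips to −; running = −1128.6154
Stage 2 [74T→87T]: ω = 1128.6154×74/87 = 959.9717 rpm, dir flips to +; running = +959.9717
Stage 3 [72T→72T]: ω = 959.9717×72/72 = 959.9717 rpm, dir flips to −; running = −959.9717
Stage 4 [72T→75T]: ω = 959.9717×72/75 = 921.5728 rpm, dir flips to +; running = +921.5728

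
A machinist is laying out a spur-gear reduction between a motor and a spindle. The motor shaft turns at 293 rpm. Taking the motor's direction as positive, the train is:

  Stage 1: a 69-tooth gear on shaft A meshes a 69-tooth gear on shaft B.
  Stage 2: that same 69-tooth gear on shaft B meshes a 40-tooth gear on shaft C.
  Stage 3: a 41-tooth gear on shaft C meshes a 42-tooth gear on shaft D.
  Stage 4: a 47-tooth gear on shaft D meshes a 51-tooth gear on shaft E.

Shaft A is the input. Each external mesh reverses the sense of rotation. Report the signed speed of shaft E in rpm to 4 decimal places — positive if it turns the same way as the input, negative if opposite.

Stage 1 [69T→69T]: ω = 293.0000×69/69 = 293.0000 rpm, dir flips to −; running = −293.0000
Stage 2 [69T→40T]: ω = 293.0000×69/40 = 505.4250 rpm, dir flips to +; running = +505.4250
Stage 3 [41T→42T]: ω = 505.4250×41/42 = 493.3911 rpm, dir flips to −; running = −493.3911
Stage 4 [47T→51T]: ω = 493.3911×47/51 = 454.6937 rpm, dir flips to +; running = +454.6937

+454.6937 rpm (same as input, |ω| = 454.6937 rpm)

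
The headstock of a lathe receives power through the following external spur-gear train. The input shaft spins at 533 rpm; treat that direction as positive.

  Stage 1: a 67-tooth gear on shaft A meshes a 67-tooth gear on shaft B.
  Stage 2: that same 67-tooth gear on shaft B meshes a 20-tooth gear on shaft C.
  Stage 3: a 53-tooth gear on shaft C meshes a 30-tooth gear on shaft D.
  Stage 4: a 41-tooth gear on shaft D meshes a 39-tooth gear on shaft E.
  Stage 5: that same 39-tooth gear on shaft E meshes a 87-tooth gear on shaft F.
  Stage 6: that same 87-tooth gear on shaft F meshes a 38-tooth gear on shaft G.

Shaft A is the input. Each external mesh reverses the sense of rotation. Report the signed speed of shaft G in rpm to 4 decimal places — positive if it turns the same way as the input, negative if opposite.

+3403.5089 rpm (same as input, |ω| = 3403.5089 rpm)

Stage 1 [67T→67T]: ω = 533.0000×67/67 = 533.0000 rpm, dir flips to −; running = −533.0000
Stage 2 [67T→20T]: ω = 533.0000×67/20 = 1785.5500 rpm, dir flips to +; running = +1785.5500
Stage 3 [53T→30T]: ω = 1785.5500×53/30 = 3154.4717 rpm, dir flips to −; running = −3154.4717
Stage 4 [41T→39T]: ω = 3154.4717×41/39 = 3316.2394 rpm, dir flips to +; running = +3316.2394
Stage 5 [39T→87T]: ω = 3316.2394×39/87 = 1486.5901 rpm, dir flips to −; running = −1486.5901
Stage 6 [87T→38T]: ω = 1486.5901×87/38 = 3403.5089 rpm, dir flips to +; running = +3403.5089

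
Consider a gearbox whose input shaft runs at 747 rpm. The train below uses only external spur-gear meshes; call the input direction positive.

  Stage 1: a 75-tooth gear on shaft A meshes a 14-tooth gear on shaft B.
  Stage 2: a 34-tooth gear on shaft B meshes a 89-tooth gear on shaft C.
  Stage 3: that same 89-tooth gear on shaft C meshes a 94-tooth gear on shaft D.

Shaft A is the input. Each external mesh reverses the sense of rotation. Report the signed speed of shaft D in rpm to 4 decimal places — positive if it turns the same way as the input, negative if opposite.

-1447.4544 rpm (opposite to input, |ω| = 1447.4544 rpm)

Stage 1 [75T→14T]: ω = 747.0000×75/14 = 4001.7857 rpm, dir flips to −; running = −4001.7857
Stage 2 [34T→89T]: ω = 4001.7857×34/89 = 1528.7721 rpm, dir flips to +; running = +1528.7721
Stage 3 [89T→94T]: ω = 1528.7721×89/94 = 1447.4544 rpm, dir flips to −; running = −1447.4544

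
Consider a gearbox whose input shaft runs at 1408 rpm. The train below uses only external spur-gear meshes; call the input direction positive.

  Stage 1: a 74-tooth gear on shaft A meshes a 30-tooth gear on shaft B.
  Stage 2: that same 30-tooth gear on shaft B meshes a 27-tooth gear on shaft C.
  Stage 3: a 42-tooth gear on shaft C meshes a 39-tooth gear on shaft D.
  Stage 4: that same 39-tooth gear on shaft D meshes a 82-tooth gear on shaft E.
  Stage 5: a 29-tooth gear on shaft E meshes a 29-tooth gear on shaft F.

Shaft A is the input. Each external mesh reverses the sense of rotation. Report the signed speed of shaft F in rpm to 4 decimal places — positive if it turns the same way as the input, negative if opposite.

-1976.5420 rpm (opposite to input, |ω| = 1976.5420 rpm)

Stage 1 [74T→30T]: ω = 1408.0000×74/30 = 3473.0667 rpm, dir flips to −; running = −3473.0667
Stage 2 [30T→27T]: ω = 3473.0667×30/27 = 3858.9630 rpm, dir flips to +; running = +3858.9630
Stage 3 [42T→39T]: ω = 3858.9630×42/39 = 4155.8063 rpm, dir flips to −; running = −4155.8063
Stage 4 [39T→82T]: ω = 4155.8063×39/82 = 1976.5420 rpm, dir flips to +; running = +1976.5420
Stage 5 [29T→29T]: ω = 1976.5420×29/29 = 1976.5420 rpm, dir flips to −; running = −1976.5420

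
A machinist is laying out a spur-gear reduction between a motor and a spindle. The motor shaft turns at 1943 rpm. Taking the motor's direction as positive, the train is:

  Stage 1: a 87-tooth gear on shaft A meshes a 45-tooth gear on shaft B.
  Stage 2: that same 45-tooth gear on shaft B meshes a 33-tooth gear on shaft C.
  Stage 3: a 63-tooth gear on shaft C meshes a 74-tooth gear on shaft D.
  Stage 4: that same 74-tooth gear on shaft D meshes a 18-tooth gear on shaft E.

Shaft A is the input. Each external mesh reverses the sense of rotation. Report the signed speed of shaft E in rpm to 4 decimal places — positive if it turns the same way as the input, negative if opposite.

Stage 1 [87T→45T]: ω = 1943.0000×87/45 = 3756.4667 rpm, dir flips to −; running = −3756.4667
Stage 2 [45T→33T]: ω = 3756.4667×45/33 = 5122.4545 rpm, dir flips to +; running = +5122.4545
Stage 3 [63T→74T]: ω = 5122.4545×63/74 = 4361.0086 rpm, dir flips to −; running = −4361.0086
Stage 4 [74T→18T]: ω = 4361.0086×74/18 = 17928.5909 rpm, dir flips to +; running = +17928.5909

+17928.5909 rpm (same as input, |ω| = 17928.5909 rpm)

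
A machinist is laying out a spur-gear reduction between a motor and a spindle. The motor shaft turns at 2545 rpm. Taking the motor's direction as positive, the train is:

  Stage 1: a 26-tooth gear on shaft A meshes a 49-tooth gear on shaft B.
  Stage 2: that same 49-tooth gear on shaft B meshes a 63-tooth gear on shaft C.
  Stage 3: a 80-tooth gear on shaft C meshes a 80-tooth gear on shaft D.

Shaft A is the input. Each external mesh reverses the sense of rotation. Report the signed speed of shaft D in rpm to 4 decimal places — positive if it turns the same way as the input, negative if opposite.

-1050.3175 rpm (opposite to input, |ω| = 1050.3175 rpm)

Stage 1 [26T→49T]: ω = 2545.0000×26/49 = 1350.4082 rpm, dir flips to −; running = −1350.4082
Stage 2 [49T→63T]: ω = 1350.4082×49/63 = 1050.3175 rpm, dir flips to +; running = +1050.3175
Stage 3 [80T→80T]: ω = 1050.3175×80/80 = 1050.3175 rpm, dir flips to −; running = −1050.3175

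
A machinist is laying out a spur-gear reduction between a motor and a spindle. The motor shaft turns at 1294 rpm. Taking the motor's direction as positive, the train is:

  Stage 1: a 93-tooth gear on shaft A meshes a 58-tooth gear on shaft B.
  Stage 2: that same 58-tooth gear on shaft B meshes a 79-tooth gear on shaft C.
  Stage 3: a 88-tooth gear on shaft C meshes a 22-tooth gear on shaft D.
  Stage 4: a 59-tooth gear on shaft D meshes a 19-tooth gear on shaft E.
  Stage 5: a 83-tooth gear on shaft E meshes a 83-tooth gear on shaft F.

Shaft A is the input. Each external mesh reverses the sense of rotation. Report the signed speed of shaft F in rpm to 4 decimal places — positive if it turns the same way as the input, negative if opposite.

Stage 1 [93T→58T]: ω = 1294.0000×93/58 = 2074.8621 rpm, dir flips to −; running = −2074.8621
Stage 2 [58T→79T]: ω = 2074.8621×58/79 = 1523.3165 rpm, dir flips to +; running = +1523.3165
Stage 3 [88T→22T]: ω = 1523.3165×88/22 = 6093.2658 rpm, dir flips to −; running = −6093.2658
Stage 4 [59T→19T]: ω = 6093.2658×59/19 = 18921.1939 rpm, dir flips to +; running = +18921.1939
Stage 5 [83T→83T]: ω = 18921.1939×83/83 = 18921.1939 rpm, dir flips to −; running = −18921.1939

-18921.1939 rpm (opposite to input, |ω| = 18921.1939 rpm)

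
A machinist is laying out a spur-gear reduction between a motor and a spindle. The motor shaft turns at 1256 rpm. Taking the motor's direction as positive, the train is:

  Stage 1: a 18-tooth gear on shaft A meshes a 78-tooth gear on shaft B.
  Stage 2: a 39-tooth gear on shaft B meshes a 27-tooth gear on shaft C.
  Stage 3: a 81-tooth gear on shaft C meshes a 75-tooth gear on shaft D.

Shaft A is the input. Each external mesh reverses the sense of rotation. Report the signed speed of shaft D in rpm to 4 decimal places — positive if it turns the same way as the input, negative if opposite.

-452.1600 rpm (opposite to input, |ω| = 452.1600 rpm)

Stage 1 [18T→78T]: ω = 1256.0000×18/78 = 289.8462 rpm, dir flips to −; running = −289.8462
Stage 2 [39T→27T]: ω = 289.8462×39/27 = 418.6667 rpm, dir flips to +; running = +418.6667
Stage 3 [81T→75T]: ω = 418.6667×81/75 = 452.1600 rpm, dir flips to −; running = −452.1600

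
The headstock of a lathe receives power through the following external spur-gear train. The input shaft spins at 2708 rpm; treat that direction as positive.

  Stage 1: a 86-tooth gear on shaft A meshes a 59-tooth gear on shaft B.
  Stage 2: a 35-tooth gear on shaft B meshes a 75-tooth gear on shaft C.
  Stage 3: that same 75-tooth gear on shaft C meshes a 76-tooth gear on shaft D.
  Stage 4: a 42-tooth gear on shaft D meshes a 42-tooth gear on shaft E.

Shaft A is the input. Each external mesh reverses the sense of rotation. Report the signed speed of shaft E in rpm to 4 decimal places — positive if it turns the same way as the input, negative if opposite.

Stage 1 [86T→59T]: ω = 2708.0000×86/59 = 3947.2542 rpm, dir flips to −; running = −3947.2542
Stage 2 [35T→75T]: ω = 3947.2542×35/75 = 1842.0520 rpm, dir flips to +; running = +1842.0520
Stage 3 [75T→76T]: ω = 1842.0520×75/76 = 1817.8145 rpm, dir flips to −; running = −1817.8145
Stage 4 [42T→42T]: ω = 1817.8145×42/42 = 1817.8145 rpm, dir flips to +; running = +1817.8145

+1817.8145 rpm (same as input, |ω| = 1817.8145 rpm)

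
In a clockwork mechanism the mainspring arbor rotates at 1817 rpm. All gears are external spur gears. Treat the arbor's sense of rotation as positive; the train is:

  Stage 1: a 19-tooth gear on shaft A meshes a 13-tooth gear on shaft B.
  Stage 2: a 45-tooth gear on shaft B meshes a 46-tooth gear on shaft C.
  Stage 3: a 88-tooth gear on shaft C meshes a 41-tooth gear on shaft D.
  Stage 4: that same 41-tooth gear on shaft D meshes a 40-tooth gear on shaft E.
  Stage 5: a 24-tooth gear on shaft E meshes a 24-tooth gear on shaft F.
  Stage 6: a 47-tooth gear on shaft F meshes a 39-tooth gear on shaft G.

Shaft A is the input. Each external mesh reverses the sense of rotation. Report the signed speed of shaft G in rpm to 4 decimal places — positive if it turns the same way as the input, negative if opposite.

+6887.7249 rpm (same as input, |ω| = 6887.7249 rpm)

Stage 1 [19T→13T]: ω = 1817.0000×19/13 = 2655.6154 rpm, dir flips to −; running = −2655.6154
Stage 2 [45T→46T]: ω = 2655.6154×45/46 = 2597.8846 rpm, dir flips to +; running = +2597.8846
Stage 3 [88T→41T]: ω = 2597.8846×88/41 = 5575.9475 rpm, dir flips to −; running = −5575.9475
Stage 4 [41T→40T]: ω = 5575.9475×41/40 = 5715.3462 rpm, dir flips to +; running = +5715.3462
Stage 5 [24T→24T]: ω = 5715.3462×24/24 = 5715.3462 rpm, dir flips to −; running = −5715.3462
Stage 6 [47T→39T]: ω = 5715.3462×47/39 = 6887.7249 rpm, dir flips to +; running = +6887.7249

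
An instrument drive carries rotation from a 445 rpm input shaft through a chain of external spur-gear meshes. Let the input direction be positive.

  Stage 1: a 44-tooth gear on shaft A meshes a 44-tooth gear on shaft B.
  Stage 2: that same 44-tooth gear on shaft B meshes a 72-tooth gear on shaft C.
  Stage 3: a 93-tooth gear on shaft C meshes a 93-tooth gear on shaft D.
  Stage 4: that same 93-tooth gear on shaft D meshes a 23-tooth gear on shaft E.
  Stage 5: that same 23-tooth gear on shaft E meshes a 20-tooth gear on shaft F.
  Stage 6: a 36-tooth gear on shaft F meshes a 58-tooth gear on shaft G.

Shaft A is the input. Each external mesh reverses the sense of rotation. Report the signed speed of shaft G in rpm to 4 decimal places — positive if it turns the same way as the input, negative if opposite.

+784.8879 rpm (same as input, |ω| = 784.8879 rpm)

Stage 1 [44T→44T]: ω = 445.0000×44/44 = 445.0000 rpm, dir flips to −; running = −445.0000
Stage 2 [44T→72T]: ω = 445.0000×44/72 = 271.9444 rpm, dir flips to +; running = +271.9444
Stage 3 [93T→93T]: ω = 271.9444×93/93 = 271.9444 rpm, dir flips to −; running = −271.9444
Stage 4 [93T→23T]: ω = 271.9444×93/23 = 1099.6014 rpm, dir flips to +; running = +1099.6014
Stage 5 [23T→20T]: ω = 1099.6014×23/20 = 1264.5417 rpm, dir flips to −; running = −1264.5417
Stage 6 [36T→58T]: ω = 1264.5417×36/58 = 784.8879 rpm, dir flips to +; running = +784.8879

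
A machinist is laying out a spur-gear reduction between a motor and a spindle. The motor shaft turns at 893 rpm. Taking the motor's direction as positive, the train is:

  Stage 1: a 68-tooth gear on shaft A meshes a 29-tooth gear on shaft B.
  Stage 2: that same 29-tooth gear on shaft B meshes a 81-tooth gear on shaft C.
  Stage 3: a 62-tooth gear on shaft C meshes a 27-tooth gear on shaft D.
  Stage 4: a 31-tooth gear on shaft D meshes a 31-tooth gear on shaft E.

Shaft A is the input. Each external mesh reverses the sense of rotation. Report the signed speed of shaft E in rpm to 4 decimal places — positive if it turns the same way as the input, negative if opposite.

+1721.4851 rpm (same as input, |ω| = 1721.4851 rpm)

Stage 1 [68T→29T]: ω = 893.0000×68/29 = 2093.9310 rpm, dir flips to −; running = −2093.9310
Stage 2 [29T→81T]: ω = 2093.9310×29/81 = 749.6790 rpm, dir flips to +; running = +749.6790
Stage 3 [62T→27T]: ω = 749.6790×62/27 = 1721.4851 rpm, dir flips to −; running = −1721.4851
Stage 4 [31T→31T]: ω = 1721.4851×31/31 = 1721.4851 rpm, dir flips to +; running = +1721.4851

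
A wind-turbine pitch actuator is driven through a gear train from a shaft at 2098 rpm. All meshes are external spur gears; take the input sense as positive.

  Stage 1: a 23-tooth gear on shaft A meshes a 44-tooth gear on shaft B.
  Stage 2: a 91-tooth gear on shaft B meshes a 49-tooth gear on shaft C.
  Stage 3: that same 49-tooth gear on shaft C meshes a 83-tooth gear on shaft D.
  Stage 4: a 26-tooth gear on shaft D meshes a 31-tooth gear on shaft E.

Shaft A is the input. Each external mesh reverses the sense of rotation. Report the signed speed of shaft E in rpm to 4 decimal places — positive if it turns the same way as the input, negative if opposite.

Stage 1 [23T→44T]: ω = 2098.0000×23/44 = 1096.6818 rpm, dir flips to −; running = −1096.6818
Stage 2 [91T→49T]: ω = 1096.6818×91/49 = 2036.6948 rpm, dir flips to +; running = +2036.6948
Stage 3 [49T→83T]: ω = 2036.6948×49/83 = 1202.3861 rpm, dir flips to −; running = −1202.3861
Stage 4 [26T→31T]: ω = 1202.3861×26/31 = 1008.4528 rpm, dir flips to +; running = +1008.4528

+1008.4528 rpm (same as input, |ω| = 1008.4528 rpm)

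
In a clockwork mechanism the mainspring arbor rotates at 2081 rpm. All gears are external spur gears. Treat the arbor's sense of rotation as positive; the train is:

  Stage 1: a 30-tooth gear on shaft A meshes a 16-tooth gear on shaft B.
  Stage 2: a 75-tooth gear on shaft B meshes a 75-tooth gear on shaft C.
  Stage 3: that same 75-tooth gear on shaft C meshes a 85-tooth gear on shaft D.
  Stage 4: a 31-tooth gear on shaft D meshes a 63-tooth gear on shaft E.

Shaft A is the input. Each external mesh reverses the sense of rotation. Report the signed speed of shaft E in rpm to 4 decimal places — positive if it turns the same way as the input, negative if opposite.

Stage 1 [30T→16T]: ω = 2081.0000×30/16 = 3901.8750 rpm, dir flips to −; running = −3901.8750
Stage 2 [75T→75T]: ω = 3901.8750×75/75 = 3901.8750 rpm, dir flips to +; running = +3901.8750
Stage 3 [75T→85T]: ω = 3901.8750×75/85 = 3442.8309 rpm, dir flips to −; running = −3442.8309
Stage 4 [31T→63T]: ω = 3442.8309×31/63 = 1694.0914 rpm, dir flips to +; running = +1694.0914

+1694.0914 rpm (same as input, |ω| = 1694.0914 rpm)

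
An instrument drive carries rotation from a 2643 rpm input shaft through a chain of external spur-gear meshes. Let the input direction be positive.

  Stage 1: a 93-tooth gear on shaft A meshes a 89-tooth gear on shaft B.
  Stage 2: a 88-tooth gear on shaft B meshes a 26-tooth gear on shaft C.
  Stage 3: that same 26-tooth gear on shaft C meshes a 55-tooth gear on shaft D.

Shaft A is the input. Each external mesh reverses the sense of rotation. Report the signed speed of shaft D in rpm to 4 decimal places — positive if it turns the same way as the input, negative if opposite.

Stage 1 [93T→89T]: ω = 2643.0000×93/89 = 2761.7865 rpm, dir flips to −; running = −2761.7865
Stage 2 [88T→26T]: ω = 2761.7865×88/26 = 9347.5851 rpm, dir flips to +; running = +9347.5851
Stage 3 [26T→55T]: ω = 9347.5851×26/55 = 4418.8584 rpm, dir flips to −; running = −4418.8584

-4418.8584 rpm (opposite to input, |ω| = 4418.8584 rpm)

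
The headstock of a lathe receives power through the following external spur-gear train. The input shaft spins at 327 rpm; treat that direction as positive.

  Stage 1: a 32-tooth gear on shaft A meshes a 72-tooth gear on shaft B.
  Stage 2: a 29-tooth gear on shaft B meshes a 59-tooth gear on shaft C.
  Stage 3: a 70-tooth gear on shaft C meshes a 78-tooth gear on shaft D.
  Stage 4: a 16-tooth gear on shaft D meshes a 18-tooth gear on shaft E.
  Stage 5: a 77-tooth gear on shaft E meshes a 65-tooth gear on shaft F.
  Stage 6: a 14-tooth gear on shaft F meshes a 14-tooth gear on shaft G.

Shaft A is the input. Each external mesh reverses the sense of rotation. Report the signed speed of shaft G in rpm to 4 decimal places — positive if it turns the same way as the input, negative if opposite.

Stage 1 [32T→72T]: ω = 327.0000×32/72 = 145.3333 rpm, dir flips to −; running = −145.3333
Stage 2 [29T→59T]: ω = 145.3333×29/59 = 71.4350 rpm, dir flips to +; running = +71.4350
Stage 3 [70T→78T]: ω = 71.4350×70/78 = 64.1084 rpm, dir flips to −; running = −64.1084
Stage 4 [16T→18T]: ω = 64.1084×16/18 = 56.9852 rpm, dir flips to +; running = +56.9852
Stage 5 [77T→65T]: ω = 56.9852×77/65 = 67.5056 rpm, dir flips to −; running = −67.5056
Stage 6 [14T→14T]: ω = 67.5056×14/14 = 67.5056 rpm, dir flips to +; running = +67.5056

+67.5056 rpm (same as input, |ω| = 67.5056 rpm)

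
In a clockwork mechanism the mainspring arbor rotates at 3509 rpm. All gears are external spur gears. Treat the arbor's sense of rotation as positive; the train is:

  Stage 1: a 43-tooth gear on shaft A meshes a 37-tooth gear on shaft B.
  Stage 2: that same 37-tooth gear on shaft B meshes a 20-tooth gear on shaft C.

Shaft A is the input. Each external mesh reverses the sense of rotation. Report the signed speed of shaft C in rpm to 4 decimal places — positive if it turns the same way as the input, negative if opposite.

Stage 1 [43T→37T]: ω = 3509.0000×43/37 = 4078.0270 rpm, dir flips to −; running = −4078.0270
Stage 2 [37T→20T]: ω = 4078.0270×37/20 = 7544.3500 rpm, dir flips to +; running = +7544.3500

+7544.3500 rpm (same as input, |ω| = 7544.3500 rpm)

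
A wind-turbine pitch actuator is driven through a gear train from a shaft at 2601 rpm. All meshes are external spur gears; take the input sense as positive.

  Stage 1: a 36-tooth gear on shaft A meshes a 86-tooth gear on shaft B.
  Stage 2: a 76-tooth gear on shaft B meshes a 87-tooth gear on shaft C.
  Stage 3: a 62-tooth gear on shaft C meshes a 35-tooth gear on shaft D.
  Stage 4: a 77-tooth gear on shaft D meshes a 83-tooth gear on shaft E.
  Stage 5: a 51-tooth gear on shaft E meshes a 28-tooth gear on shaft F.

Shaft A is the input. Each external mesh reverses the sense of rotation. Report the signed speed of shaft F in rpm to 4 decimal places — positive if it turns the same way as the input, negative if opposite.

Stage 1 [36T→86T]: ω = 2601.0000×36/86 = 1088.7907 rpm, dir flips to −; running = −1088.7907
Stage 2 [76T→87T]: ω = 1088.7907×76/87 = 951.1275 rpm, dir flips to +; running = +951.1275
Stage 3 [62T→35T]: ω = 951.1275×62/35 = 1684.8544 rpm, dir flips to −; running = −1684.8544
Stage 4 [77T→83T]: ω = 1684.8544×77/83 = 1563.0577 rpm, dir flips to +; running = +1563.0577
Stage 5 [51T→28T]: ω = 1563.0577×51/28 = 2846.9980 rpm, dir flips to −; running = −2846.9980

-2846.9980 rpm (opposite to input, |ω| = 2846.9980 rpm)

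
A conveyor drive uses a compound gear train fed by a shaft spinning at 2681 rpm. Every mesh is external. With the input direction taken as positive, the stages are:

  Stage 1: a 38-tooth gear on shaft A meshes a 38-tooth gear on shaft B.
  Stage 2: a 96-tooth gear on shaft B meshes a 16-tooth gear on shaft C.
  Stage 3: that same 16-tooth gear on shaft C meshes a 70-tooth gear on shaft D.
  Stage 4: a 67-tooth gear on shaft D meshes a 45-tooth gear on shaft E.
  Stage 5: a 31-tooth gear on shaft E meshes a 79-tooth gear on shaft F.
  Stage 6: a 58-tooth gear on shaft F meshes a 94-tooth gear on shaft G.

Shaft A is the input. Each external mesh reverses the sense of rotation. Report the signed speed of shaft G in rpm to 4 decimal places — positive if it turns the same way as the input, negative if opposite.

+1325.4613 rpm (same as input, |ω| = 1325.4613 rpm)

Stage 1 [38T→38T]: ω = 2681.0000×38/38 = 2681.0000 rpm, dir flips to −; running = −2681.0000
Stage 2 [96T→16T]: ω = 2681.0000×96/16 = 16086.0000 rpm, dir flips to +; running = +16086.0000
Stage 3 [16T→70T]: ω = 16086.0000×16/70 = 3676.8000 rpm, dir flips to −; running = −3676.8000
Stage 4 [67T→45T]: ω = 3676.8000×67/45 = 5474.3467 rpm, dir flips to +; running = +5474.3467
Stage 5 [31T→79T]: ω = 5474.3467×31/79 = 2148.1614 rpm, dir flips to −; running = −2148.1614
Stage 6 [58T→94T]: ω = 2148.1614×58/94 = 1325.4613 rpm, dir flips to +; running = +1325.4613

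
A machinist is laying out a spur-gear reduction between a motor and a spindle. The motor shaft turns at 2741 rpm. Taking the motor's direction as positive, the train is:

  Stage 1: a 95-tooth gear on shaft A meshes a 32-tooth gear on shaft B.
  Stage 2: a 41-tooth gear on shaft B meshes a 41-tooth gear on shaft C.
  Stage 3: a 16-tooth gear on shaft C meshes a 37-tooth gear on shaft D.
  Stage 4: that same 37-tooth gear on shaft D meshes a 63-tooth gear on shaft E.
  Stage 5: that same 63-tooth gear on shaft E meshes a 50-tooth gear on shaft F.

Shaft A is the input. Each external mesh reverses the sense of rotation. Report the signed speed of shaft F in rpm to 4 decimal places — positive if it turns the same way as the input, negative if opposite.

-2603.9500 rpm (opposite to input, |ω| = 2603.9500 rpm)

Stage 1 [95T→32T]: ω = 2741.0000×95/32 = 8137.3438 rpm, dir flips to −; running = −8137.3438
Stage 2 [41T→41T]: ω = 8137.3438×41/41 = 8137.3438 rpm, dir flips to +; running = +8137.3438
Stage 3 [16T→37T]: ω = 8137.3438×16/37 = 3518.8514 rpm, dir flips to −; running = −3518.8514
Stage 4 [37T→63T]: ω = 3518.8514×37/63 = 2066.6270 rpm, dir flips to +; running = +2066.6270
Stage 5 [63T→50T]: ω = 2066.6270×63/50 = 2603.9500 rpm, dir flips to −; running = −2603.9500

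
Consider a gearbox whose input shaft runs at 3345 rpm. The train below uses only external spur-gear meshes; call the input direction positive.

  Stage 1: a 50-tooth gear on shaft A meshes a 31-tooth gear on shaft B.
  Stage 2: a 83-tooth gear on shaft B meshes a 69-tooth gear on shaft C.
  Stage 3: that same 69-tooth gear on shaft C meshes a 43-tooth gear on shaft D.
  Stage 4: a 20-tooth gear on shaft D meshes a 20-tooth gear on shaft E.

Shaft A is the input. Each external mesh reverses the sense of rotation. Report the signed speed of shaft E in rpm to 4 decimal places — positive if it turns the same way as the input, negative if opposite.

+10413.9160 rpm (same as input, |ω| = 10413.9160 rpm)

Stage 1 [50T→31T]: ω = 3345.0000×50/31 = 5395.1613 rpm, dir flips to −; running = −5395.1613
Stage 2 [83T→69T]: ω = 5395.1613×83/69 = 6489.8317 rpm, dir flips to +; running = +6489.8317
Stage 3 [69T→43T]: ω = 6489.8317×69/43 = 10413.9160 rpm, dir flips to −; running = −10413.9160
Stage 4 [20T→20T]: ω = 10413.9160×20/20 = 10413.9160 rpm, dir flips to +; running = +10413.9160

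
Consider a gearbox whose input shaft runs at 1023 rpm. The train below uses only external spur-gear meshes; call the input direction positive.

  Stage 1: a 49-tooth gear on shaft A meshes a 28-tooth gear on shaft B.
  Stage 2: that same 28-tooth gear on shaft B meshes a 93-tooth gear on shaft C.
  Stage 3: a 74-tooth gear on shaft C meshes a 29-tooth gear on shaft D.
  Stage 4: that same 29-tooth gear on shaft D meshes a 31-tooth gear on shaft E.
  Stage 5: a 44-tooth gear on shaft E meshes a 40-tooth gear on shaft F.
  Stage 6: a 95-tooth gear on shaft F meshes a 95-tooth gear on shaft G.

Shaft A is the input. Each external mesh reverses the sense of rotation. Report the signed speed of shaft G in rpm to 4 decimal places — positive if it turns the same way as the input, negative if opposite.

Stage 1 [49T→28T]: ω = 1023.0000×49/28 = 1790.2500 rpm, dir flips to −; running = −1790.2500
Stage 2 [28T→93T]: ω = 1790.2500×28/93 = 539.0000 rpm, dir flips to +; running = +539.0000
Stage 3 [74T→29T]: ω = 539.0000×74/29 = 1375.3793 rpm, dir flips to −; running = −1375.3793
Stage 4 [29T→31T]: ω = 1375.3793×29/31 = 1286.6452 rpm, dir flips to +; running = +1286.6452
Stage 5 [44T→40T]: ω = 1286.6452×44/40 = 1415.3097 rpm, dir flips to −; running = −1415.3097
Stage 6 [95T→95T]: ω = 1415.3097×95/95 = 1415.3097 rpm, dir flips to +; running = +1415.3097

+1415.3097 rpm (same as input, |ω| = 1415.3097 rpm)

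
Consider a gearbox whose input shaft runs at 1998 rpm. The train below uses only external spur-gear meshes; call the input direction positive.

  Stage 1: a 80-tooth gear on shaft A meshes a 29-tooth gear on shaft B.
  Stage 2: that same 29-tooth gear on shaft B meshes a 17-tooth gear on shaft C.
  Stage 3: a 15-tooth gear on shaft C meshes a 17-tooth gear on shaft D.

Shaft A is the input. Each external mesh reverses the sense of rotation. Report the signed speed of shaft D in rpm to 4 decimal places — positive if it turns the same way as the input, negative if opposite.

Stage 1 [80T→29T]: ω = 1998.0000×80/29 = 5511.7241 rpm, dir flips to −; running = −5511.7241
Stage 2 [29T→17T]: ω = 5511.7241×29/17 = 9402.3529 rpm, dir flips to +; running = +9402.3529
Stage 3 [15T→17T]: ω = 9402.3529×15/17 = 8296.1938 rpm, dir flips to −; running = −8296.1938

-8296.1938 rpm (opposite to input, |ω| = 8296.1938 rpm)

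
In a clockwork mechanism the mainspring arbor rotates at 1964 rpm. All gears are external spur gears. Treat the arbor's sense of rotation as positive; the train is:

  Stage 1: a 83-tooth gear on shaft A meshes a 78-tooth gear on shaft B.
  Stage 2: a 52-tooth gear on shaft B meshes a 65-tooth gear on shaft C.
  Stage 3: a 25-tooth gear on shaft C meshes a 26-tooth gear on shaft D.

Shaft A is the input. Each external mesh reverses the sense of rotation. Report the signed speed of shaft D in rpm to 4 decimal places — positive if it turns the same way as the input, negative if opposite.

Stage 1 [83T→78T]: ω = 1964.0000×83/78 = 2089.8974 rpm, dir flips to −; running = −2089.8974
Stage 2 [52T→65T]: ω = 2089.8974×52/65 = 1671.9179 rpm, dir flips to +; running = +1671.9179
Stage 3 [25T→26T]: ω = 1671.9179×25/26 = 1607.6134 rpm, dir flips to −; running = −1607.6134

-1607.6134 rpm (opposite to input, |ω| = 1607.6134 rpm)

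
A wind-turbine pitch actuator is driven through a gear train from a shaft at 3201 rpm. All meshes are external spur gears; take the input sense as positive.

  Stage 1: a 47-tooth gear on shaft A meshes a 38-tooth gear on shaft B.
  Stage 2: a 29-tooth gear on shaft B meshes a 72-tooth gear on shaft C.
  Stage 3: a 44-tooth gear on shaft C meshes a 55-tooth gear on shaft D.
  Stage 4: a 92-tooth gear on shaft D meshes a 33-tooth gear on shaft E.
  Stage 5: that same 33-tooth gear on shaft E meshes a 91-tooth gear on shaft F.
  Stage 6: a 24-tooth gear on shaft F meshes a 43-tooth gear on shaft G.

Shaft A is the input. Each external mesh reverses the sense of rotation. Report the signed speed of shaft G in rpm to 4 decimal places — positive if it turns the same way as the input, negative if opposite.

+719.8544 rpm (same as input, |ω| = 719.8544 rpm)

Stage 1 [47T→38T]: ω = 3201.0000×47/38 = 3959.1316 rpm, dir flips to −; running = −3959.1316
Stage 2 [29T→72T]: ω = 3959.1316×29/72 = 1594.6502 rpm, dir flips to +; running = +1594.6502
Stage 3 [44T→55T]: ω = 1594.6502×44/55 = 1275.7202 rpm, dir flips to −; running = −1275.7202
Stage 4 [92T→33T]: ω = 1275.7202×92/33 = 3556.5532 rpm, dir flips to +; running = +3556.5532
Stage 5 [33T→91T]: ω = 3556.5532×33/91 = 1289.7391 rpm, dir flips to −; running = −1289.7391
Stage 6 [24T→43T]: ω = 1289.7391×24/43 = 719.8544 rpm, dir flips to +; running = +719.8544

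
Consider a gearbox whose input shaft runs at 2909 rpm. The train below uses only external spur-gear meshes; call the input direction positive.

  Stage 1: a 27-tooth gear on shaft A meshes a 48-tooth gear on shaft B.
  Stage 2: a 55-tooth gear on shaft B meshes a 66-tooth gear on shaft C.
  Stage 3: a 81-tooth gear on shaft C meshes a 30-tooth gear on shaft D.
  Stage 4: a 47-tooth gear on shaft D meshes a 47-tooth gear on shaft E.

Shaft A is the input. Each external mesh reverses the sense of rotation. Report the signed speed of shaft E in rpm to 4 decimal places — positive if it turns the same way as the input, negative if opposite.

Stage 1 [27T→48T]: ω = 2909.0000×27/48 = 1636.3125 rpm, dir flips to −; running = −1636.3125
Stage 2 [55T→66T]: ω = 1636.3125×55/66 = 1363.5938 rpm, dir flips to +; running = +1363.5938
Stage 3 [81T→30T]: ω = 1363.5938×81/30 = 3681.7031 rpm, dir flips to −; running = −3681.7031
Stage 4 [47T→47T]: ω = 3681.7031×47/47 = 3681.7031 rpm, dir flips to +; running = +3681.7031

+3681.7031 rpm (same as input, |ω| = 3681.7031 rpm)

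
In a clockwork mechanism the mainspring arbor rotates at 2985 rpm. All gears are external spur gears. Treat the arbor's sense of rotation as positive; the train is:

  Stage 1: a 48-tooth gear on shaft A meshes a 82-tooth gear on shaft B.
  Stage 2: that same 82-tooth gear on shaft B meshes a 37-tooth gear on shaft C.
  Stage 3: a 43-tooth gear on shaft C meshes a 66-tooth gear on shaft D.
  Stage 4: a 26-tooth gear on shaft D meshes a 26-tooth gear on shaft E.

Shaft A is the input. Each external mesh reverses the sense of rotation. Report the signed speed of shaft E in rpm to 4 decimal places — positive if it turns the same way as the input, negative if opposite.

Stage 1 [48T→82T]: ω = 2985.0000×48/82 = 1747.3171 rpm, dir flips to −; running = −1747.3171
Stage 2 [82T→37T]: ω = 1747.3171×82/37 = 3872.4324 rpm, dir flips to +; running = +3872.4324
Stage 3 [43T→66T]: ω = 3872.4324×43/66 = 2522.9484 rpm, dir flips to −; running = −2522.9484
Stage 4 [26T→26T]: ω = 2522.9484×26/26 = 2522.9484 rpm, dir flips to +; running = +2522.9484

+2522.9484 rpm (same as input, |ω| = 2522.9484 rpm)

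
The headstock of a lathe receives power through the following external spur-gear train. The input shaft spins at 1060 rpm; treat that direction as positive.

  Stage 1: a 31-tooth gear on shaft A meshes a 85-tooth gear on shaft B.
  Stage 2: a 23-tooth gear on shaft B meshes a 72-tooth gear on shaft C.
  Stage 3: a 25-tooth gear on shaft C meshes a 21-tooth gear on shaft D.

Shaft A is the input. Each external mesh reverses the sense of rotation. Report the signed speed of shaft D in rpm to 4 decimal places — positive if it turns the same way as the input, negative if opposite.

Stage 1 [31T→85T]: ω = 1060.0000×31/85 = 386.5882 rpm, dir flips to −; running = −386.5882
Stage 2 [23T→72T]: ω = 386.5882×23/72 = 123.4935 rpm, dir flips to +; running = +123.4935
Stage 3 [25T→21T]: ω = 123.4935×25/21 = 147.0160 rpm, dir flips to −; running = −147.0160

-147.0160 rpm (opposite to input, |ω| = 147.0160 rpm)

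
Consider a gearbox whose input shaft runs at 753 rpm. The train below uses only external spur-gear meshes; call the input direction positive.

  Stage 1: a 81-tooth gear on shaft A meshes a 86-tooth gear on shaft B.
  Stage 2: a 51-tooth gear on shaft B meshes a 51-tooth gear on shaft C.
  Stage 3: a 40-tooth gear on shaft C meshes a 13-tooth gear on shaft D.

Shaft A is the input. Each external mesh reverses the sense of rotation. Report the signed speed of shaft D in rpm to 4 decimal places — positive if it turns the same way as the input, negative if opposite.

-2182.2182 rpm (opposite to input, |ω| = 2182.2182 rpm)

Stage 1 [81T→86T]: ω = 753.0000×81/86 = 709.2209 rpm, dir flips to −; running = −709.2209
Stage 2 [51T→51T]: ω = 709.2209×51/51 = 709.2209 rpm, dir flips to +; running = +709.2209
Stage 3 [40T→13T]: ω = 709.2209×40/13 = 2182.2182 rpm, dir flips to −; running = −2182.2182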